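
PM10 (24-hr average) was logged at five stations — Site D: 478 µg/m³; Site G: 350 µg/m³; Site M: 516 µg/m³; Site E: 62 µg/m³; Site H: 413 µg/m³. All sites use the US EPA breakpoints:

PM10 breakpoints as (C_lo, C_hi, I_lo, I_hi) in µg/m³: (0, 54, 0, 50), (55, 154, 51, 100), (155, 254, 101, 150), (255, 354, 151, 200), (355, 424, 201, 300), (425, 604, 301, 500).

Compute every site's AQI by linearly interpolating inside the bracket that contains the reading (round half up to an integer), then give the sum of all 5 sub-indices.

Site D: 478 ∈ [425, 604] ↔ index [301, 500].
301 + (478−425)·(500−301)/(604−425) = 301 + 53·199/179 ≈ 359.92, so AQI = 360.
Site G: row 255–354 (AQI 151–200). (200−151)·(350−255)/(354−255) + 151 = 49·95/99 + 151 ≈ 198.02 → 198.
Site M 516: bracket 425–604 → index 301–500; slope 199/179, offset 91.
AQI = 301 + 199/179·91 ≈ 402.17 ⇒ 402.
Site E 62: bracket 55–154 → index 51–100; slope 49/99, offset 7.
AQI = 51 + 49/99·7 ≈ 54.46 ⇒ 54.
Site H 413: bracket 355–424 → index 201–300; slope 99/69, offset 58.
AQI = 201 + 99/69·58 ≈ 284.22 ⇒ 284.
AQIs: Site D=360, Site G=198, Site M=402, Site E=54, Site H=284. Sum = 360 + 198 + 402 + 54 + 284 = 1298.

1298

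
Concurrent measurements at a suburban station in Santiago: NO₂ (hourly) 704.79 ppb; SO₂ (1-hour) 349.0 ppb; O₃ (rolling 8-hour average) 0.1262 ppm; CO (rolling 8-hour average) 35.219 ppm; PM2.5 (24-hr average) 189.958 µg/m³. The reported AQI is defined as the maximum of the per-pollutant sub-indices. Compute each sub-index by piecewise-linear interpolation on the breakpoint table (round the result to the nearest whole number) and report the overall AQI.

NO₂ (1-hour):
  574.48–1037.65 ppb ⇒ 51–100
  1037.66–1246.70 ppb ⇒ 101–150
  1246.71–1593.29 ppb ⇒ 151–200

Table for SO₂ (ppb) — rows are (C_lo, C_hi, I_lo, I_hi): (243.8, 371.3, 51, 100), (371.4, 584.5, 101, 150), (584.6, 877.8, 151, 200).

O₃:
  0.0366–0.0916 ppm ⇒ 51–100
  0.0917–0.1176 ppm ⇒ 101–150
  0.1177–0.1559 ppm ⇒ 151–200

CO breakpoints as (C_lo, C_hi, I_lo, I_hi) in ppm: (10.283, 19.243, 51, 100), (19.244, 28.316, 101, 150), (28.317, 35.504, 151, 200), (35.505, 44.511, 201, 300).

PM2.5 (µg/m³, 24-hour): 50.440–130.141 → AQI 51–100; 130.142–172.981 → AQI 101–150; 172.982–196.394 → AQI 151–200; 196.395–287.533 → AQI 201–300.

NO₂: 704.79 ∈ [574.48, 1037.65] ↔ index [51, 100].
51 + (704.79−574.48)·(100−51)/(1037.65−574.48) = 51 + 130.31·49/463.17 ≈ 64.79, so AQI = 65.
SO₂: 349.0 lies in 243.8–371.3, so I_lo=51, I_hi=100, C_lo=243.8, C_hi=371.3.
(100−51)/(371.3−243.8) × (349.0−243.8) + 51 = 49/127.5 × 105.2 + 51 ≈ 91.43 → 91.
O₃: row 0.1177–0.1559 (AQI 151–200). (200−151)·(0.1262−0.1177)/(0.1559−0.1177) + 151 = 49·0.0085/0.0382 + 151 ≈ 161.90 → 162.
CO: 35.219 lies in 28.317–35.504, so I_lo=151, I_hi=200, C_lo=28.317, C_hi=35.504.
(200−151)/(35.504−28.317) × (35.219−28.317) + 151 = 49/7.187 × 6.902 + 151 ≈ 198.06 → 198.
PM2.5 189.958: bracket 172.982–196.394 → index 151–200; slope 49/23.412, offset 16.976.
AQI = 151 + 49/23.412·16.976 ≈ 186.53 ⇒ 187.
Sub-indices: NO₂→65, SO₂→91, O₃→162, CO→198, PM2.5→187. Overall AQI = max = 198; dominant pollutant is CO.
AQI 198: Unhealthy.

198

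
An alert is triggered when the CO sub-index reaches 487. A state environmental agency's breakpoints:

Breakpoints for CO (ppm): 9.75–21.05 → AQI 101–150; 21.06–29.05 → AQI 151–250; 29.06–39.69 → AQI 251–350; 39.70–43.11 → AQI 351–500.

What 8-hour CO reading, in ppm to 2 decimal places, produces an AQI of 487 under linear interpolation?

AQI 487 lies in the 351–500 band, which corresponds to 39.70–43.11 ppm.
C = 39.70 + (487−351)×(43.11−39.70)/(500−351) = 39.70 + 136×3.41/149 ≈ 42.8125 ppm → 42.81 ppm to 2 dp.

42.81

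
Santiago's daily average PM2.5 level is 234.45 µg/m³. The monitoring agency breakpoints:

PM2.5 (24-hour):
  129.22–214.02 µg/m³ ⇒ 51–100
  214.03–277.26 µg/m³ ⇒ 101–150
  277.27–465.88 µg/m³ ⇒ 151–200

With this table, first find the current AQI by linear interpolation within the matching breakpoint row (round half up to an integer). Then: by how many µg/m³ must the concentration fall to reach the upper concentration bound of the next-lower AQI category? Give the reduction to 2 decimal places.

20.43

PM2.5: row 214.03–277.26 (AQI 101–150). (150−101)·(234.45−214.03)/(277.26−214.03) + 101 = 49·20.42/63.23 + 101 ≈ 116.82 → 117.
Current AQI 117 is in the Unhealthy for Sensitive Groups range (101–150). The next-lower category tops out at AQI 100, whose upper concentration bound is 214.02 µg/m³.
Reduction needed = 234.45 − 214.02 = 20.43 µg/m³.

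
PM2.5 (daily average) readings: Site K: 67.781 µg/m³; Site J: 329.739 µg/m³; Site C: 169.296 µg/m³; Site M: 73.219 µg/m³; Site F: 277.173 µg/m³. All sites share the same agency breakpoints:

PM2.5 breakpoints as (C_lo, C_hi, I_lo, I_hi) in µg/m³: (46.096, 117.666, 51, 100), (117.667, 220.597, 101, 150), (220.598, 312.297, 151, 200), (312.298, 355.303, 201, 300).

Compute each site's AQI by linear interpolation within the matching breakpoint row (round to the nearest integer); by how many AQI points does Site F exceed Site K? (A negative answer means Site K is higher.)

115

Site K: 67.781 lies in 46.096–117.666, so I_lo=51, I_hi=100, C_lo=46.096, C_hi=117.666.
(100−51)/(117.666−46.096) × (67.781−46.096) + 51 = 49/71.570 × 21.685 + 51 ≈ 65.85 → 66.
Site J 329.739: bracket 312.298–355.303 → index 201–300; slope 99/43.005, offset 17.441.
AQI = 201 + 99/43.005·17.441 ≈ 241.15 ⇒ 241.
Site C: 169.296 ∈ [117.667, 220.597] ↔ index [101, 150].
101 + (169.296−117.667)·(150−101)/(220.597−117.667) = 101 + 51.629·49/102.930 ≈ 125.58, so AQI = 126.
Site M 73.219: bracket 46.096–117.666 → index 51–100; slope 49/71.570, offset 27.123.
AQI = 51 + 49/71.570·27.123 ≈ 69.57 ⇒ 70.
Site F: row 220.598–312.297 (AQI 151–200). (200−151)·(277.173−220.598)/(312.297−220.598) + 151 = 49·56.575/91.699 + 151 ≈ 181.23 → 181.
AQIs: Site K=66, Site J=241, Site C=126, Site M=70, Site F=181. Site F (181) − Site K (66) = 115.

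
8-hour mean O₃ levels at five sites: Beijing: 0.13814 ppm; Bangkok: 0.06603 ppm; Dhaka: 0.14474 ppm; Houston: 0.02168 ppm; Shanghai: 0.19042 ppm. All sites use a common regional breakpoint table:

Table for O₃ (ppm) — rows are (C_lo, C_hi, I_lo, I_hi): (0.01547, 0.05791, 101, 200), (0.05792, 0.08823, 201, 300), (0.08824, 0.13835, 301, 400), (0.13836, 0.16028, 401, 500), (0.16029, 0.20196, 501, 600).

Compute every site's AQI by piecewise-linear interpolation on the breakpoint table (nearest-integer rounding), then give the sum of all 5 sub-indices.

Beijing: 0.13814 lies in 0.08824–0.13835, so I_lo=301, I_hi=400, C_lo=0.08824, C_hi=0.13835.
(400−301)/(0.13835−0.08824) × (0.13814−0.08824) + 301 = 99/0.05011 × 0.04990 + 301 ≈ 399.59 → 400.
Bangkok: 0.06603 lies in 0.05792–0.08823, so I_lo=201, I_hi=300, C_lo=0.05792, C_hi=0.08823.
(300−201)/(0.08823−0.05792) × (0.06603−0.05792) + 201 = 99/0.03031 × 0.00811 + 201 ≈ 227.49 → 227.
Dhaka 0.14474: bracket 0.13836–0.16028 → index 401–500; slope 99/0.02192, offset 0.00638.
AQI = 401 + 99/0.02192·0.00638 ≈ 429.81 ⇒ 430.
Houston: 0.02168 lies in 0.01547–0.05791, so I_lo=101, I_hi=200, C_lo=0.01547, C_hi=0.05791.
(200−101)/(0.05791−0.01547) × (0.02168−0.01547) + 101 = 99/0.04244 × 0.00621 + 101 ≈ 115.49 → 115.
Shanghai: 0.19042 lies in 0.16029–0.20196, so I_lo=501, I_hi=600, C_lo=0.16029, C_hi=0.20196.
(600−501)/(0.20196−0.16029) × (0.19042−0.16029) + 501 = 99/0.04167 × 0.03013 + 501 ≈ 572.58 → 573.
AQIs: Beijing=400, Bangkok=227, Dhaka=430, Houston=115, Shanghai=573. Sum = 400 + 227 + 430 + 115 + 573 = 1745.

1745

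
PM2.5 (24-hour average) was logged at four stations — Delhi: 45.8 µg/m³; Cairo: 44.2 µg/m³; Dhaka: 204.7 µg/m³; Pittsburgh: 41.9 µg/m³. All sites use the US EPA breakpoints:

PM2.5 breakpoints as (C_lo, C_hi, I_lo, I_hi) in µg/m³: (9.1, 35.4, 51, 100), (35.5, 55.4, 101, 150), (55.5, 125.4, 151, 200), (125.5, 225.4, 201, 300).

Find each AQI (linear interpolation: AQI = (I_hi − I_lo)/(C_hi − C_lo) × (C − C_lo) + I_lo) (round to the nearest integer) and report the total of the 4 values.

Delhi 45.8: bracket 35.5–55.4 → index 101–150; slope 49/19.9, offset 10.3.
AQI = 101 + 49/19.9·10.3 ≈ 126.36 ⇒ 126.
Cairo: 44.2 ∈ [35.5, 55.4] ↔ index [101, 150].
101 + (44.2−35.5)·(150−101)/(55.4−35.5) = 101 + 8.7·49/19.9 ≈ 122.42, so AQI = 122.
Dhaka: row 125.5–225.4 (AQI 201–300). (300−201)·(204.7−125.5)/(225.4−125.5) + 201 = 99·79.2/99.9 + 201 ≈ 279.49 → 279.
Pittsburgh 41.9: bracket 35.5–55.4 → index 101–150; slope 49/19.9, offset 6.4.
AQI = 101 + 49/19.9·6.4 ≈ 116.76 ⇒ 117.
AQIs: Delhi=126, Cairo=122, Dhaka=279, Pittsburgh=117. Sum = 126 + 122 + 279 + 117 = 644.

644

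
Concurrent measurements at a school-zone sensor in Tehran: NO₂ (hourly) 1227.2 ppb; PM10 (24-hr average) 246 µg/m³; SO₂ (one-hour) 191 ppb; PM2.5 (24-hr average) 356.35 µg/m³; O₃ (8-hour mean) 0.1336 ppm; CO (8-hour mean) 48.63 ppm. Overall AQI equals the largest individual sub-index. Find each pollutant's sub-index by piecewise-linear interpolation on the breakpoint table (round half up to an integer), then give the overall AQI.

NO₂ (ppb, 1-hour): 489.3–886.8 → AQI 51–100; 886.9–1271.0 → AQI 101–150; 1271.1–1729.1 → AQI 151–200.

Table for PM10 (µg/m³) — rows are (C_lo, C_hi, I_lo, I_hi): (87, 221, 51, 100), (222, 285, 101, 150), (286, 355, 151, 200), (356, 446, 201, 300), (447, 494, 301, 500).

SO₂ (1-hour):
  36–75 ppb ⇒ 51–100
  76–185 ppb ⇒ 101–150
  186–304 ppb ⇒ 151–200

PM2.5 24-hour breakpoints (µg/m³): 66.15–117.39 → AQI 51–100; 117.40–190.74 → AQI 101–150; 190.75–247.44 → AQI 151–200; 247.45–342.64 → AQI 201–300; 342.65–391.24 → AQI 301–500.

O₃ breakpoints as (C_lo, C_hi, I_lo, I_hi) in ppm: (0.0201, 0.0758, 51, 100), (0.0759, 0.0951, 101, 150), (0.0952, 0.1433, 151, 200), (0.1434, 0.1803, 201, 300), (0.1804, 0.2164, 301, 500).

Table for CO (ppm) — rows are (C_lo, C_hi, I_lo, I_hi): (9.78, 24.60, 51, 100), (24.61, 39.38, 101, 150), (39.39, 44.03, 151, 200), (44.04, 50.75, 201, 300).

NO₂ 1227.2: bracket 886.9–1271.0 → index 101–150; slope 49/384.1, offset 340.3.
AQI = 101 + 49/384.1·340.3 ≈ 144.41 ⇒ 144.
PM10: 246 ∈ [222, 285] ↔ index [101, 150].
101 + (246−222)·(150−101)/(285−222) = 101 + 24·49/63 ≈ 119.67, so AQI = 120.
SO₂: 191 ∈ [186, 304] ↔ index [151, 200].
151 + (191−186)·(200−151)/(304−186) = 151 + 5·49/118 ≈ 153.08, so AQI = 153.
PM2.5: 356.35 ∈ [342.65, 391.24] ↔ index [301, 500].
301 + (356.35−342.65)·(500−301)/(391.24−342.65) = 301 + 13.70·199/48.59 ≈ 357.11, so AQI = 357.
O₃: 0.1336 lies in 0.0952–0.1433, so I_lo=151, I_hi=200, C_lo=0.0952, C_hi=0.1433.
(200−151)/(0.1433−0.0952) × (0.1336−0.0952) + 151 = 49/0.0481 × 0.0384 + 151 ≈ 190.12 → 190.
CO: 48.63 ∈ [44.04, 50.75] ↔ index [201, 300].
201 + (48.63−44.04)·(300−201)/(50.75−44.04) = 201 + 4.59·99/6.71 ≈ 268.72, so AQI = 269.
Sub-indices: NO₂→144, PM10→120, SO₂→153, PM2.5→357, O₃→190, CO→269. Overall AQI = max = 357; dominant pollutant is PM2.5.

357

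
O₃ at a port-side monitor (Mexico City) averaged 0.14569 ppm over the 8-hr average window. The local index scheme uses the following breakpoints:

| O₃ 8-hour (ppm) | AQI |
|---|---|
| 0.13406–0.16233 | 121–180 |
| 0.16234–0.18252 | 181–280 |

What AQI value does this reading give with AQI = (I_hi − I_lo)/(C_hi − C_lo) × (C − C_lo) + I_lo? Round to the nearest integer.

145

O₃: row 0.13406–0.16233 (AQI 121–180). (180−121)·(0.14569−0.13406)/(0.16233−0.13406) + 121 = 59·0.01163/0.02827 + 121 ≈ 145.27 → 145.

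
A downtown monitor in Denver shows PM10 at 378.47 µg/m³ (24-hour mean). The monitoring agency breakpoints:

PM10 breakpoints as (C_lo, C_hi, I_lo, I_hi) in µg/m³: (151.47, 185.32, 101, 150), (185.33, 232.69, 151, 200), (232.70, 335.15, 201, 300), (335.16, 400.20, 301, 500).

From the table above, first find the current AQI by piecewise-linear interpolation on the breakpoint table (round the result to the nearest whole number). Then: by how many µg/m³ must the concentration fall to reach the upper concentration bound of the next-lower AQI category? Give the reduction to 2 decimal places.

43.32

PM10 378.47: bracket 335.16–400.20 → index 301–500; slope 199/65.04, offset 43.31.
AQI = 301 + 199/65.04·43.31 ≈ 433.51 ⇒ 434.
Current AQI 434 is in the Hazardous range (301–500). The next-lower category tops out at AQI 300, whose upper concentration bound is 335.15 µg/m³.
Reduction needed = 378.47 − 335.15 = 43.32 µg/m³.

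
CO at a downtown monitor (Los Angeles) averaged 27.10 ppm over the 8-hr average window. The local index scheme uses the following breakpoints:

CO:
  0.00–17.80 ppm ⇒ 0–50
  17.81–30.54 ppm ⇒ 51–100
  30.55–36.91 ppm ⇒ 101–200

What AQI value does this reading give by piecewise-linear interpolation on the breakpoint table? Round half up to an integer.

CO: 27.10 ∈ [17.81, 30.54] ↔ index [51, 100].
51 + (27.10−17.81)·(100−51)/(30.54−17.81) = 51 + 9.29·49/12.73 ≈ 86.76, so AQI = 87.

87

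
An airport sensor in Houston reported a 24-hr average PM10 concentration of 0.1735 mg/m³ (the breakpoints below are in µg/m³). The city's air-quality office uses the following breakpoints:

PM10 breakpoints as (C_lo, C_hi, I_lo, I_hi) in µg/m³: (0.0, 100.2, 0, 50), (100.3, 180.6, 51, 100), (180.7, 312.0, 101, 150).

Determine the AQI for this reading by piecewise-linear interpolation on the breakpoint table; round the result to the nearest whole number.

Convert: 0.1735 mg/m³ = 173.5 µg/m³.
PM10: 173.5 ∈ [100.3, 180.6] ↔ index [51, 100].
51 + (173.5−100.3)·(100−51)/(180.6−100.3) = 51 + 73.2·49/80.3 ≈ 95.67, so AQI = 96.
AQI 96 falls in the Moderate category.

96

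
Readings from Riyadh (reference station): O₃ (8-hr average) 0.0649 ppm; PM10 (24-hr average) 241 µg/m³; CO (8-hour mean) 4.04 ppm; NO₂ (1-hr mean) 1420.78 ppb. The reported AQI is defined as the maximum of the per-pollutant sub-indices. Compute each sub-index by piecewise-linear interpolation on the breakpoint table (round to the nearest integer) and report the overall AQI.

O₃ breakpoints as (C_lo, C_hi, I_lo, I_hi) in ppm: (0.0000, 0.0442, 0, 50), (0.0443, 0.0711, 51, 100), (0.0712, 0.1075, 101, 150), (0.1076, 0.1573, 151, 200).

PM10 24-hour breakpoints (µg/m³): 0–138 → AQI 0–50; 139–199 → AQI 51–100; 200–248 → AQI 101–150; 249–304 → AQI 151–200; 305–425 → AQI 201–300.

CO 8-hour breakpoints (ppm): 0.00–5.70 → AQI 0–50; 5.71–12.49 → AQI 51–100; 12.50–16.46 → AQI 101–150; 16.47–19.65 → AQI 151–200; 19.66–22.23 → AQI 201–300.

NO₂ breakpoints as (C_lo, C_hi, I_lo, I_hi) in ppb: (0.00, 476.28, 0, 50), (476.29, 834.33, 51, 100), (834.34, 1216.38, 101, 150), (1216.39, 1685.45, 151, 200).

172

O₃: 0.0649 lies in 0.0443–0.0711, so I_lo=51, I_hi=100, C_lo=0.0443, C_hi=0.0711.
(100−51)/(0.0711−0.0443) × (0.0649−0.0443) + 51 = 49/0.0268 × 0.0206 + 51 ≈ 88.66 → 89.
PM10: 241 ∈ [200, 248] ↔ index [101, 150].
101 + (241−200)·(150−101)/(248−200) = 101 + 41·49/48 ≈ 142.85, so AQI = 143.
CO: 4.04 ∈ [0.00, 5.70] ↔ index [0, 50].
0 + (4.04−0.00)·(50−0)/(5.70−0.00) = 0 + 4.04·50/5.70 ≈ 35.44, so AQI = 35.
NO₂: 1420.78 lies in 1216.39–1685.45, so I_lo=151, I_hi=200, C_lo=1216.39, C_hi=1685.45.
(200−151)/(1685.45−1216.39) × (1420.78−1216.39) + 151 = 49/469.06 × 204.39 + 151 ≈ 172.35 → 172.
Sub-indices: O₃→89, PM10→143, CO→35, NO₂→172. Overall AQI = max = 172; dominant pollutant is NO₂.
AQI 172: Unhealthy.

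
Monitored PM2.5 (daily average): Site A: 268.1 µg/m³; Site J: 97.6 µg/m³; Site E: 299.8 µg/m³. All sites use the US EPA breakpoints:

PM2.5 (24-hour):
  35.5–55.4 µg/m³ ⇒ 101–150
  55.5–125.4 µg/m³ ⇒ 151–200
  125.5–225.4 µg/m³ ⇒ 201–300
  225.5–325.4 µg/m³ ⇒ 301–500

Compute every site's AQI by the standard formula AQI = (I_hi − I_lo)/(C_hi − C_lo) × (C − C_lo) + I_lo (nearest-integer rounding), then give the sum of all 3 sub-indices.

Site A 268.1: bracket 225.5–325.4 → index 301–500; slope 199/99.9, offset 42.6.
AQI = 301 + 199/99.9·42.6 ≈ 385.86 ⇒ 386.
Site J: 97.6 lies in 55.5–125.4, so I_lo=151, I_hi=200, C_lo=55.5, C_hi=125.4.
(200−151)/(125.4−55.5) × (97.6−55.5) + 151 = 49/69.9 × 42.1 + 151 ≈ 180.51 → 181.
Site E: 299.8 lies in 225.5–325.4, so I_lo=301, I_hi=500, C_lo=225.5, C_hi=325.4.
(500−301)/(325.4−225.5) × (299.8−225.5) + 301 = 199/99.9 × 74.3 + 301 ≈ 449.01 → 449.
AQIs: Site A=386, Site J=181, Site E=449. Sum = 386 + 181 + 449 = 1016.

1016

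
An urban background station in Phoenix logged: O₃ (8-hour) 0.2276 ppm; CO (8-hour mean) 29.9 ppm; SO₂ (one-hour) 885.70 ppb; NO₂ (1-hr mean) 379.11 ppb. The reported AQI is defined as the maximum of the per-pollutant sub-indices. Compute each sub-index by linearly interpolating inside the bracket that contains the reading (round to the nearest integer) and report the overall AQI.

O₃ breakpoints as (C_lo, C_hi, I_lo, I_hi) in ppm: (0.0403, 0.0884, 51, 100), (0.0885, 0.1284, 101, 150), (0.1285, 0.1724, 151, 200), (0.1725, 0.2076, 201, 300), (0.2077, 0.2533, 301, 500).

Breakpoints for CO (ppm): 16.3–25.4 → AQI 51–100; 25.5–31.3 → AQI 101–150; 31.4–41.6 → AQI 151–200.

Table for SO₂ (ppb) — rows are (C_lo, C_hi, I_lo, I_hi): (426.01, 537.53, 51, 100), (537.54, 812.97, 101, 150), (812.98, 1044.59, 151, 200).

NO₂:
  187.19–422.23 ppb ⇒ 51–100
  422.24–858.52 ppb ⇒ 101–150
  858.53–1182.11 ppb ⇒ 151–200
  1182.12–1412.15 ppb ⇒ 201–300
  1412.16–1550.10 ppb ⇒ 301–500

388

O₃ 0.2276: bracket 0.2077–0.2533 → index 301–500; slope 199/0.0456, offset 0.0199.
AQI = 301 + 199/0.0456·0.0199 ≈ 387.84 ⇒ 388.
CO: 29.9 ∈ [25.5, 31.3] ↔ index [101, 150].
101 + (29.9−25.5)·(150−101)/(31.3−25.5) = 101 + 4.4·49/5.8 ≈ 138.17, so AQI = 138.
SO₂: row 812.98–1044.59 (AQI 151–200). (200−151)·(885.70−812.98)/(1044.59−812.98) + 151 = 49·72.72/231.61 + 151 ≈ 166.38 → 166.
NO₂: 379.11 lies in 187.19–422.23, so I_lo=51, I_hi=100, C_lo=187.19, C_hi=422.23.
(100−51)/(422.23−187.19) × (379.11−187.19) + 51 = 49/235.04 × 191.92 + 51 ≈ 91.01 → 91.
Sub-indices: O₃→388, CO→138, SO₂→166, NO₂→91. Overall AQI = max = 388; dominant pollutant is O₃.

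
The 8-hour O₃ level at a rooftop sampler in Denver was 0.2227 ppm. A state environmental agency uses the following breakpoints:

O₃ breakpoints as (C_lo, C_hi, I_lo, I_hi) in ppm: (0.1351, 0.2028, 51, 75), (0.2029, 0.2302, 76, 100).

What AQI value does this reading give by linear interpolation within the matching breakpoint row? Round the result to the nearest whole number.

93

O₃: row 0.2029–0.2302 (AQI 76–100). (100−76)·(0.2227−0.2029)/(0.2302−0.2029) + 76 = 24·0.0198/0.0273 + 76 ≈ 93.41 → 93.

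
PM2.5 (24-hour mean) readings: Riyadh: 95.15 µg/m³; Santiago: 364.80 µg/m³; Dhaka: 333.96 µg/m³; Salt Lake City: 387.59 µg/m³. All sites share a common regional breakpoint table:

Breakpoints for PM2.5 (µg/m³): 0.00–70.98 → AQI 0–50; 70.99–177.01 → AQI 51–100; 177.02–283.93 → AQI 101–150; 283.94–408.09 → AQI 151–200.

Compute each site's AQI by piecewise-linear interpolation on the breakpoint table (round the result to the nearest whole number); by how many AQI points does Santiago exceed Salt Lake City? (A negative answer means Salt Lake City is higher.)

-9

Riyadh: 95.15 ∈ [70.99, 177.01] ↔ index [51, 100].
51 + (95.15−70.99)·(100−51)/(177.01−70.99) = 51 + 24.16·49/106.02 ≈ 62.17, so AQI = 62.
Santiago: 364.80 lies in 283.94–408.09, so I_lo=151, I_hi=200, C_lo=283.94, C_hi=408.09.
(200−151)/(408.09−283.94) × (364.80−283.94) + 151 = 49/124.15 × 80.86 + 151 ≈ 182.91 → 183.
Dhaka: 333.96 ∈ [283.94, 408.09] ↔ index [151, 200].
151 + (333.96−283.94)·(200−151)/(408.09−283.94) = 151 + 50.02·49/124.15 ≈ 170.74, so AQI = 171.
Salt Lake City 387.59: bracket 283.94–408.09 → index 151–200; slope 49/124.15, offset 103.65.
AQI = 151 + 49/124.15·103.65 ≈ 191.91 ⇒ 192.
AQIs: Riyadh=62, Santiago=183, Dhaka=171, Salt Lake City=192. Santiago (183) − Salt Lake City (192) = -9.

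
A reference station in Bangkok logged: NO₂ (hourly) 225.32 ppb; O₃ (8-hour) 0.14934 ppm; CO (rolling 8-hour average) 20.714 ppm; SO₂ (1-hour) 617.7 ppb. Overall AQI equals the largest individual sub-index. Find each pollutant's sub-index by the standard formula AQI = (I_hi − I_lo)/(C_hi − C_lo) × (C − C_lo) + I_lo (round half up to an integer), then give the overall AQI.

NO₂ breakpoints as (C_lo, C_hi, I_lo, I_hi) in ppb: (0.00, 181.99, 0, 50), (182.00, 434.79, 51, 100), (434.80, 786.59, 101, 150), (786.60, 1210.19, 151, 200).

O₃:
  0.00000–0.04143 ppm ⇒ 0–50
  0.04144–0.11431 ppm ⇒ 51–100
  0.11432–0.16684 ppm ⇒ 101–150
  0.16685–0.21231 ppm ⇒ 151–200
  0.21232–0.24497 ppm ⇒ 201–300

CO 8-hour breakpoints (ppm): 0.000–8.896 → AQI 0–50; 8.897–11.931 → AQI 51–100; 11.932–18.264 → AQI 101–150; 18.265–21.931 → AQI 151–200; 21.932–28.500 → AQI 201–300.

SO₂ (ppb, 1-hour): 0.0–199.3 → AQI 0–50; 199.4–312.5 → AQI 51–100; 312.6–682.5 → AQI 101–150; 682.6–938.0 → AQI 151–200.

184

NO₂: row 182.00–434.79 (AQI 51–100). (100−51)·(225.32−182.00)/(434.79−182.00) + 51 = 49·43.32/252.79 + 51 ≈ 59.40 → 59.
O₃: row 0.11432–0.16684 (AQI 101–150). (150−101)·(0.14934−0.11432)/(0.16684−0.11432) + 101 = 49·0.03502/0.05252 + 101 ≈ 133.67 → 134.
CO: 20.714 lies in 18.265–21.931, so I_lo=151, I_hi=200, C_lo=18.265, C_hi=21.931.
(200−151)/(21.931−18.265) × (20.714−18.265) + 151 = 49/3.666 × 2.449 + 151 ≈ 183.73 → 184.
SO₂: row 312.6–682.5 (AQI 101–150). (150−101)·(617.7−312.6)/(682.5−312.6) + 101 = 49·305.1/369.9 + 101 ≈ 141.42 → 141.
Sub-indices: NO₂→59, O₃→134, CO→184, SO₂→141. Overall AQI = max = 184; dominant pollutant is CO.
AQI 184: Unhealthy.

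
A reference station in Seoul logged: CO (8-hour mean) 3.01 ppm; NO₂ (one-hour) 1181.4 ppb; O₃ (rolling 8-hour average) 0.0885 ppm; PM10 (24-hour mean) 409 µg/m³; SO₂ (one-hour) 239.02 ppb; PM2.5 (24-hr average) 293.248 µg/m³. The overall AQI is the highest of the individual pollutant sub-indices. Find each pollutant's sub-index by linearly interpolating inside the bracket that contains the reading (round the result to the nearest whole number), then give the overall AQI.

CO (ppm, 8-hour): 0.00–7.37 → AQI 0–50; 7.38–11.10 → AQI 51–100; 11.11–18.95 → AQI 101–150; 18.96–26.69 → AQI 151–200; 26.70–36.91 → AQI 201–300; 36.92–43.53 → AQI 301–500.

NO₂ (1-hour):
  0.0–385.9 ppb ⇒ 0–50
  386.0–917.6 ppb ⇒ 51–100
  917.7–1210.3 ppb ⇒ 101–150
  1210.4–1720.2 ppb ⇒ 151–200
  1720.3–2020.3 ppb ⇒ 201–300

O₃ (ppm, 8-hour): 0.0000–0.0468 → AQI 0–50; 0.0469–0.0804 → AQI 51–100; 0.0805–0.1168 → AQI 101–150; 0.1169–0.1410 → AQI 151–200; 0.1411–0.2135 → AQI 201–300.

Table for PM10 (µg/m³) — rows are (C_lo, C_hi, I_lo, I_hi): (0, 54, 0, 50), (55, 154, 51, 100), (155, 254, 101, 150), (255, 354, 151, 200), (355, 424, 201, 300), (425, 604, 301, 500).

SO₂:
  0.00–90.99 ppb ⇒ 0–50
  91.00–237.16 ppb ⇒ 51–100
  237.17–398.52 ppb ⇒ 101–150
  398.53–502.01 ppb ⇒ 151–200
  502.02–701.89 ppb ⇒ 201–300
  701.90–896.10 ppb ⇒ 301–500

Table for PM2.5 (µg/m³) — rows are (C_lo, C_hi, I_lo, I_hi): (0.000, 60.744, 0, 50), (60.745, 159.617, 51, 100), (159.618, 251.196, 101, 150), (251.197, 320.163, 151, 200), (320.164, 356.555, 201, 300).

CO 3.01: bracket 0.00–7.37 → index 0–50; slope 50/7.37, offset 3.01.
AQI = 0 + 50/7.37·3.01 ≈ 20.42 ⇒ 20.
NO₂: 1181.4 lies in 917.7–1210.3, so I_lo=101, I_hi=150, C_lo=917.7, C_hi=1210.3.
(150−101)/(1210.3−917.7) × (1181.4−917.7) + 101 = 49/292.6 × 263.7 + 101 ≈ 145.16 → 145.
O₃: 0.0885 lies in 0.0805–0.1168, so I_lo=101, I_hi=150, C_lo=0.0805, C_hi=0.1168.
(150−101)/(0.1168−0.0805) × (0.0885−0.0805) + 101 = 49/0.0363 × 0.0080 + 101 ≈ 111.80 → 112.
PM10: 409 lies in 355–424, so I_lo=201, I_hi=300, C_lo=355, C_hi=424.
(300−201)/(424−355) × (409−355) + 201 = 99/69 × 54 + 201 ≈ 278.48 → 278.
SO₂: row 237.17–398.52 (AQI 101–150). (150−101)·(239.02−237.17)/(398.52−237.17) + 101 = 49·1.85/161.35 + 101 ≈ 101.56 → 102.
PM2.5: row 251.197–320.163 (AQI 151–200). (200−151)·(293.248−251.197)/(320.163−251.197) + 151 = 49·42.051/68.966 + 151 ≈ 180.88 → 181.
Sub-indices: CO→20, NO₂→145, O₃→112, PM10→278, SO₂→102, PM2.5→181. Overall AQI = max = 278; dominant pollutant is PM10.

278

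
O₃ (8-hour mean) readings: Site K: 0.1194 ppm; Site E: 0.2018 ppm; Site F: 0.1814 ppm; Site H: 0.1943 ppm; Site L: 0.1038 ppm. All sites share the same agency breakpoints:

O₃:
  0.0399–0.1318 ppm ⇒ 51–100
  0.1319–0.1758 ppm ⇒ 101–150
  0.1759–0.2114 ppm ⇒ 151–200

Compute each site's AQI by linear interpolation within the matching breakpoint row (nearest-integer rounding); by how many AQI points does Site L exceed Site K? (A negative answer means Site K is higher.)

Site K: row 0.0399–0.1318 (AQI 51–100). (100−51)·(0.1194−0.0399)/(0.1318−0.0399) + 51 = 49·0.0795/0.0919 + 51 ≈ 93.39 → 93.
Site E: 0.2018 lies in 0.1759–0.2114, so I_lo=151, I_hi=200, C_lo=0.1759, C_hi=0.2114.
(200−151)/(0.2114−0.1759) × (0.2018−0.1759) + 151 = 49/0.0355 × 0.0259 + 151 ≈ 186.75 → 187.
Site F: 0.1814 lies in 0.1759–0.2114, so I_lo=151, I_hi=200, C_lo=0.1759, C_hi=0.2114.
(200−151)/(0.2114−0.1759) × (0.1814−0.1759) + 151 = 49/0.0355 × 0.0055 + 151 ≈ 158.59 → 159.
Site H: 0.1943 lies in 0.1759–0.2114, so I_lo=151, I_hi=200, C_lo=0.1759, C_hi=0.2114.
(200−151)/(0.2114−0.1759) × (0.1943−0.1759) + 151 = 49/0.0355 × 0.0184 + 151 ≈ 176.40 → 176.
Site L: 0.1038 lies in 0.0399–0.1318, so I_lo=51, I_hi=100, C_lo=0.0399, C_hi=0.1318.
(100−51)/(0.1318−0.0399) × (0.1038−0.0399) + 51 = 49/0.0919 × 0.0639 + 51 ≈ 85.07 → 85.
AQIs: Site K=93, Site E=187, Site F=159, Site H=176, Site L=85. Site L (85) − Site K (93) = -8.

-8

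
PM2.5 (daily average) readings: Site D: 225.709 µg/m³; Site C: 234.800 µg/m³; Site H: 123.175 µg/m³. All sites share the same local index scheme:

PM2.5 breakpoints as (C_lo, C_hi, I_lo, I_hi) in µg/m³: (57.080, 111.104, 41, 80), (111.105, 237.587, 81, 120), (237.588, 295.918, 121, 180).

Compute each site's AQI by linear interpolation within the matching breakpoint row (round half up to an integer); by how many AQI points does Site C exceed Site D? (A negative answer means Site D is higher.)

3

Site D: 225.709 lies in 111.105–237.587, so I_lo=81, I_hi=120, C_lo=111.105, C_hi=237.587.
(120−81)/(237.587−111.105) × (225.709−111.105) + 81 = 39/126.482 × 114.604 + 81 ≈ 116.34 → 116.
Site C: 234.800 lies in 111.105–237.587, so I_lo=81, I_hi=120, C_lo=111.105, C_hi=237.587.
(120−81)/(237.587−111.105) × (234.800−111.105) + 81 = 39/126.482 × 123.695 + 81 ≈ 119.14 → 119.
Site H: row 111.105–237.587 (AQI 81–120). (120−81)·(123.175−111.105)/(237.587−111.105) + 81 = 39·12.070/126.482 + 81 ≈ 84.72 → 85.
AQIs: Site D=116, Site C=119, Site H=85. Site C (119) − Site D (116) = 3.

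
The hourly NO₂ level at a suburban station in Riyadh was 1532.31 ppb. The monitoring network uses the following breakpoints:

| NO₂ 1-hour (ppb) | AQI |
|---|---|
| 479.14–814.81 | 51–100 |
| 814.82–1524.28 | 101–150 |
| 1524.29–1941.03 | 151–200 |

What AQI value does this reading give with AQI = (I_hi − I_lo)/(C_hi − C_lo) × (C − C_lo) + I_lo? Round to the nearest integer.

NO₂: 1532.31 lies in 1524.29–1941.03, so I_lo=151, I_hi=200, C_lo=1524.29, C_hi=1941.03.
(200−151)/(1941.03−1524.29) × (1532.31−1524.29) + 151 = 49/416.74 × 8.02 + 151 ≈ 151.94 → 152.

152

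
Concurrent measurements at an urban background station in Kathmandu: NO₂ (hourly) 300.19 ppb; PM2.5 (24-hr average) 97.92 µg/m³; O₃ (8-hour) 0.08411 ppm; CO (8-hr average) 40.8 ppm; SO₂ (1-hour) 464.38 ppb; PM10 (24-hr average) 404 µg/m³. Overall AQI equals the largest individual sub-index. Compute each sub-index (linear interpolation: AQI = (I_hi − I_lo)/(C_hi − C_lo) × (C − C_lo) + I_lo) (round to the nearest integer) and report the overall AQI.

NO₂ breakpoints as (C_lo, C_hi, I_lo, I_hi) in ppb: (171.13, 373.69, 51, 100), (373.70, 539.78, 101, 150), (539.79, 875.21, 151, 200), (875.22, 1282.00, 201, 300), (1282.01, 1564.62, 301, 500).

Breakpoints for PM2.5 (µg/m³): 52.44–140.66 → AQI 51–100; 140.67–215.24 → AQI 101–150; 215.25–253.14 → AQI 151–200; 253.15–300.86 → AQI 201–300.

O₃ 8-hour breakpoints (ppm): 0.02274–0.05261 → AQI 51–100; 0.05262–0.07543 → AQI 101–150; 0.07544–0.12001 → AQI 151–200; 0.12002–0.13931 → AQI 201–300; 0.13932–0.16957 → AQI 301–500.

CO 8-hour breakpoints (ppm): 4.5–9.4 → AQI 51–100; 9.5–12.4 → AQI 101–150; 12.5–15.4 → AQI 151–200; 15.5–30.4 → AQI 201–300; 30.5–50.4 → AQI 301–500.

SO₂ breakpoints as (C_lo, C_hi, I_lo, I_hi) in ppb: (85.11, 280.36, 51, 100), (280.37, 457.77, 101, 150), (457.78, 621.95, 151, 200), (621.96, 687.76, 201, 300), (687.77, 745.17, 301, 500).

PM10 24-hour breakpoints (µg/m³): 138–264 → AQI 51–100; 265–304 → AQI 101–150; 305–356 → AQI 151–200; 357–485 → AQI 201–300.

404

NO₂: 300.19 lies in 171.13–373.69, so I_lo=51, I_hi=100, C_lo=171.13, C_hi=373.69.
(100−51)/(373.69−171.13) × (300.19−171.13) + 51 = 49/202.56 × 129.06 + 51 ≈ 82.22 → 82.
PM2.5: row 52.44–140.66 (AQI 51–100). (100−51)·(97.92−52.44)/(140.66−52.44) + 51 = 49·45.48/88.22 + 51 ≈ 76.26 → 76.
O₃: 0.08411 lies in 0.07544–0.12001, so I_lo=151, I_hi=200, C_lo=0.07544, C_hi=0.12001.
(200−151)/(0.12001−0.07544) × (0.08411−0.07544) + 151 = 49/0.04457 × 0.00867 + 151 ≈ 160.53 → 161.
CO: 40.8 ∈ [30.5, 50.4] ↔ index [301, 500].
301 + (40.8−30.5)·(500−301)/(50.4−30.5) = 301 + 10.3·199/19.9 ≈ 404.00, so AQI = 404.
SO₂: 464.38 lies in 457.78–621.95, so I_lo=151, I_hi=200, C_lo=457.78, C_hi=621.95.
(200−151)/(621.95−457.78) × (464.38−457.78) + 151 = 49/164.17 × 6.60 + 151 ≈ 152.97 → 153.
PM10: row 357–485 (AQI 201–300). (300−201)·(404−357)/(485−357) + 201 = 99·47/128 + 201 ≈ 237.35 → 237.
Sub-indices: NO₂→82, PM2.5→76, O₃→161, CO→404, SO₂→153, PM10→237. Overall AQI = max = 404; dominant pollutant is CO.
AQI 404: Hazardous.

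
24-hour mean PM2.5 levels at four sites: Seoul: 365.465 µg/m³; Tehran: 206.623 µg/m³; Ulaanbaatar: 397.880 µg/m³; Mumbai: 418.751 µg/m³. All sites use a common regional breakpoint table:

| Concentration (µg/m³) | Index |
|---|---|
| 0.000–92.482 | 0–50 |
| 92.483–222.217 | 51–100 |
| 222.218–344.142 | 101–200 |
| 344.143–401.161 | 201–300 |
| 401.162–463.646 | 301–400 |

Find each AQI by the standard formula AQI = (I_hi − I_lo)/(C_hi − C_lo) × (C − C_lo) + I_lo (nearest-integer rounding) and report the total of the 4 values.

Seoul 365.465: bracket 344.143–401.161 → index 201–300; slope 99/57.018, offset 21.322.
AQI = 201 + 99/57.018·21.322 ≈ 238.02 ⇒ 238.
Tehran 206.623: bracket 92.483–222.217 → index 51–100; slope 49/129.734, offset 114.140.
AQI = 51 + 49/129.734·114.140 ≈ 94.11 ⇒ 94.
Ulaanbaatar: row 344.143–401.161 (AQI 201–300). (300−201)·(397.880−344.143)/(401.161−344.143) + 201 = 99·53.737/57.018 + 201 ≈ 294.30 → 294.
Mumbai: 418.751 lies in 401.162–463.646, so I_lo=301, I_hi=400, C_lo=401.162, C_hi=463.646.
(400−301)/(463.646−401.162) × (418.751−401.162) + 301 = 99/62.484 × 17.589 + 301 ≈ 328.87 → 329.
AQIs: Seoul=238, Tehran=94, Ulaanbaatar=294, Mumbai=329. Sum = 238 + 94 + 294 + 329 = 955.

955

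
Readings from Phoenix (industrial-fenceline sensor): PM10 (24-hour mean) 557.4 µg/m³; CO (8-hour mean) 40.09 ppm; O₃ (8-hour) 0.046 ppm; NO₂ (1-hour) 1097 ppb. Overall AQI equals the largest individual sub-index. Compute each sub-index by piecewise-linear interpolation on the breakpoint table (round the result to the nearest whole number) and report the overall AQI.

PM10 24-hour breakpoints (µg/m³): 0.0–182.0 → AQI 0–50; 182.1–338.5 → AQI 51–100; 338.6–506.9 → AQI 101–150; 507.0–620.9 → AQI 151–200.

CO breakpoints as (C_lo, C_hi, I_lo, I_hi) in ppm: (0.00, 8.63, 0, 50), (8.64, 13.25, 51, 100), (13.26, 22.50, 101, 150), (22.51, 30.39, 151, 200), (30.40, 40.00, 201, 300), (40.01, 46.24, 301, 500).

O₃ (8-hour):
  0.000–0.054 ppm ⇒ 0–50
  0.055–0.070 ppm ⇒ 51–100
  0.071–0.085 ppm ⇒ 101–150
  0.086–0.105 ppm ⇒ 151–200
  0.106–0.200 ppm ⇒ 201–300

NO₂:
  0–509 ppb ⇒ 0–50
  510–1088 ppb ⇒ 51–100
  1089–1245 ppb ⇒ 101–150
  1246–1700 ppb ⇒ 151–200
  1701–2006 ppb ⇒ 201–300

PM10: 557.4 lies in 507.0–620.9, so I_lo=151, I_hi=200, C_lo=507.0, C_hi=620.9.
(200−151)/(620.9−507.0) × (557.4−507.0) + 151 = 49/113.9 × 50.4 + 151 ≈ 172.68 → 173.
CO: 40.09 ∈ [40.01, 46.24] ↔ index [301, 500].
301 + (40.09−40.01)·(500−301)/(46.24−40.01) = 301 + 0.08·199/6.23 ≈ 303.56, so AQI = 304.
O₃: 0.046 lies in 0.000–0.054, so I_lo=0, I_hi=50, C_lo=0.000, C_hi=0.054.
(50−0)/(0.054−0.000) × (0.046−0.000) + 0 = 50/0.054 × 0.046 + 0 ≈ 42.59 → 43.
NO₂: row 1089–1245 (AQI 101–150). (150−101)·(1097−1089)/(1245−1089) + 101 = 49·8/156 + 101 ≈ 103.51 → 104.
Sub-indices: PM10→173, CO→304, O₃→43, NO₂→104. Overall AQI = max = 304; dominant pollutant is CO.
AQI 304: Hazardous.

304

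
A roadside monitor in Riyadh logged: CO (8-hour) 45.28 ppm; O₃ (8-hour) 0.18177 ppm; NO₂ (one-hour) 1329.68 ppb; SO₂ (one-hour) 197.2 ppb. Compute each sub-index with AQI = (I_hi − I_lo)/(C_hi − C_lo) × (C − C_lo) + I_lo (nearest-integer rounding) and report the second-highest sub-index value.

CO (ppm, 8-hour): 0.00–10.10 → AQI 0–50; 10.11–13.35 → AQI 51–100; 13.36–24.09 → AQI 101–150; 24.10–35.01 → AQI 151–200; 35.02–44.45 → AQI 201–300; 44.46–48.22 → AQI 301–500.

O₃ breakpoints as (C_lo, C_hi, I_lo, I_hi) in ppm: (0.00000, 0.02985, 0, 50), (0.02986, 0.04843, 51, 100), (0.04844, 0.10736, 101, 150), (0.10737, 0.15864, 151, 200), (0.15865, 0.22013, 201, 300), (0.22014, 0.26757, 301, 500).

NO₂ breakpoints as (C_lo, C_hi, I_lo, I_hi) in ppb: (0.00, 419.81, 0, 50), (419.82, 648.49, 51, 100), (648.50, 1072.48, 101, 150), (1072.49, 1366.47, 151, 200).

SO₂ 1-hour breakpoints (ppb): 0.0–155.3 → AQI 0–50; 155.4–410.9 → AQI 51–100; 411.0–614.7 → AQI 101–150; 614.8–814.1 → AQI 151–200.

238

CO 45.28: bracket 44.46–48.22 → index 301–500; slope 199/3.76, offset 0.82.
AQI = 301 + 199/3.76·0.82 ≈ 344.40 ⇒ 344.
O₃: 0.18177 ∈ [0.15865, 0.22013] ↔ index [201, 300].
201 + (0.18177−0.15865)·(300−201)/(0.22013−0.15865) = 201 + 0.02312·99/0.06148 ≈ 238.23, so AQI = 238.
NO₂: row 1072.49–1366.47 (AQI 151–200). (200−151)·(1329.68−1072.49)/(1366.47−1072.49) + 151 = 49·257.19/293.98 + 151 ≈ 193.87 → 194.
SO₂: 197.2 lies in 155.4–410.9, so I_lo=51, I_hi=100, C_lo=155.4, C_hi=410.9.
(100−51)/(410.9−155.4) × (197.2−155.4) + 51 = 49/255.5 × 41.8 + 51 ≈ 59.02 → 59.
Sub-indices: CO→344, O₃→238, NO₂→194, SO₂→59. Ranked high→low: 344, 238, 194, 59. Second-highest sub-index = 238.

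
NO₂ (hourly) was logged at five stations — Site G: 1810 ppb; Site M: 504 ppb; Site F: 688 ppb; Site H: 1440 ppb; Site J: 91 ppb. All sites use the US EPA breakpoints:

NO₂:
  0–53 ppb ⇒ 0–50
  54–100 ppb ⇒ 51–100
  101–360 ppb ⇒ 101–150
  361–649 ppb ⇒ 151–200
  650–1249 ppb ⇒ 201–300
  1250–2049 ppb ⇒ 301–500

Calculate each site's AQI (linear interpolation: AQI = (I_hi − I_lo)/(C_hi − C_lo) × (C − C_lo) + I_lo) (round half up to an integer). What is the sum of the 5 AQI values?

1260

Site G: 1810 lies in 1250–2049, so I_lo=301, I_hi=500, C_lo=1250, C_hi=2049.
(500−301)/(2049−1250) × (1810−1250) + 301 = 199/799 × 560 + 301 ≈ 440.47 → 440.
Site M: row 361–649 (AQI 151–200). (200−151)·(504−361)/(649−361) + 151 = 49·143/288 + 151 ≈ 175.33 → 175.
Site F 688: bracket 650–1249 → index 201–300; slope 99/599, offset 38.
AQI = 201 + 99/599·38 ≈ 207.28 ⇒ 207.
Site H: 1440 ∈ [1250, 2049] ↔ index [301, 500].
301 + (1440−1250)·(500−301)/(2049−1250) = 301 + 190·199/799 ≈ 348.32, so AQI = 348.
Site J: 91 lies in 54–100, so I_lo=51, I_hi=100, C_lo=54, C_hi=100.
(100−51)/(100−54) × (91−54) + 51 = 49/46 × 37 + 51 ≈ 90.41 → 90.
AQIs: Site G=440, Site M=175, Site F=207, Site H=348, Site J=90. Sum = 440 + 175 + 207 + 348 + 90 = 1260.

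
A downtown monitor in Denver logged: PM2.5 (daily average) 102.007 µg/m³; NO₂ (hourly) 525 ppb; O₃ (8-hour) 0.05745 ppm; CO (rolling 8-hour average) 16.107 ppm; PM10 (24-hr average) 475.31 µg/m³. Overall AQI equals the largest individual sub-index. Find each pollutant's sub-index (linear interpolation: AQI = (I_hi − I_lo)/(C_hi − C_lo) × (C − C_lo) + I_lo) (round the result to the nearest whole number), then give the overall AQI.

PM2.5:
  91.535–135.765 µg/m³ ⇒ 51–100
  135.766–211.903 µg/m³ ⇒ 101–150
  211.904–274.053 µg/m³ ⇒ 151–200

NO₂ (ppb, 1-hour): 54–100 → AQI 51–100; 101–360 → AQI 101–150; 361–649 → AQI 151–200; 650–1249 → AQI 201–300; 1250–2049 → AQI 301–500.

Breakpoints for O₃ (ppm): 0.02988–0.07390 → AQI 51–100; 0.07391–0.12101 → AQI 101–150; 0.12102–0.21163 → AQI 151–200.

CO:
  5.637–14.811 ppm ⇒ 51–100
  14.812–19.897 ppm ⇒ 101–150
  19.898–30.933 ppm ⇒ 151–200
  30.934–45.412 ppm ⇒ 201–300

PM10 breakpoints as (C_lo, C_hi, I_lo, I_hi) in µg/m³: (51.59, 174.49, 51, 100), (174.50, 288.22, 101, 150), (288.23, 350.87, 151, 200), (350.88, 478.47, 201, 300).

298

PM2.5: row 91.535–135.765 (AQI 51–100). (100−51)·(102.007−91.535)/(135.765−91.535) + 51 = 49·10.472/44.230 + 51 ≈ 62.60 → 63.
NO₂: row 361–649 (AQI 151–200). (200−151)·(525−361)/(649−361) + 151 = 49·164/288 + 151 ≈ 178.90 → 179.
O₃: row 0.02988–0.07390 (AQI 51–100). (100−51)·(0.05745−0.02988)/(0.07390−0.02988) + 51 = 49·0.02757/0.04402 + 51 ≈ 81.69 → 82.
CO: 16.107 lies in 14.812–19.897, so I_lo=101, I_hi=150, C_lo=14.812, C_hi=19.897.
(150−101)/(19.897−14.812) × (16.107−14.812) + 101 = 49/5.085 × 1.295 + 101 ≈ 113.48 → 113.
PM10 475.31: bracket 350.88–478.47 → index 201–300; slope 99/127.59, offset 124.43.
AQI = 201 + 99/127.59·124.43 ≈ 297.55 ⇒ 298.
Sub-indices: PM2.5→63, NO₂→179, O₃→82, CO→113, PM10→298. Overall AQI = max = 298; dominant pollutant is PM10.
AQI 298: Very Unhealthy.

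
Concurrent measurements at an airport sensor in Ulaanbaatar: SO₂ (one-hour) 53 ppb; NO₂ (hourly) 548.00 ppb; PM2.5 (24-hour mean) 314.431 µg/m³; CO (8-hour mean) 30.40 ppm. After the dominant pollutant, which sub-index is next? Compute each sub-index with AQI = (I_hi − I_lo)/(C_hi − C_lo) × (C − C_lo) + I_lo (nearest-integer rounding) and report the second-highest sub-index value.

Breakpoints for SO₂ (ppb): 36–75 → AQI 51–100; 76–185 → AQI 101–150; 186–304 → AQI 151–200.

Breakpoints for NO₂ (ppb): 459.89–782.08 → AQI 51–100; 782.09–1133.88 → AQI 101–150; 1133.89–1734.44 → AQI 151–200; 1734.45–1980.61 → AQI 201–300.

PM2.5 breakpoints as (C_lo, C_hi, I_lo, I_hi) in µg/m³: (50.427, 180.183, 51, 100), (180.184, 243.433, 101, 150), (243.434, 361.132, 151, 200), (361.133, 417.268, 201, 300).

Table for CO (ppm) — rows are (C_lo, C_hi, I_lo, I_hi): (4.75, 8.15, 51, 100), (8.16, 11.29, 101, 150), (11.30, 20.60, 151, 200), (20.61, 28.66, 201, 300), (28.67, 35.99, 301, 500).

181

SO₂: 53 ∈ [36, 75] ↔ index [51, 100].
51 + (53−36)·(100−51)/(75−36) = 51 + 17·49/39 ≈ 72.36, so AQI = 72.
NO₂ 548.00: bracket 459.89–782.08 → index 51–100; slope 49/322.19, offset 88.11.
AQI = 51 + 49/322.19·88.11 ≈ 64.40 ⇒ 64.
PM2.5: row 243.434–361.132 (AQI 151–200). (200−151)·(314.431−243.434)/(361.132−243.434) + 151 = 49·70.997/117.698 + 151 ≈ 180.56 → 181.
CO: row 28.67–35.99 (AQI 301–500). (500−301)·(30.40−28.67)/(35.99−28.67) + 301 = 199·1.73/7.32 + 301 ≈ 348.03 → 348.
Sub-indices: SO₂→72, NO₂→64, PM2.5→181, CO→348. Ranked high→low: 348, 181, 72, 64. Second-highest sub-index = 181.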